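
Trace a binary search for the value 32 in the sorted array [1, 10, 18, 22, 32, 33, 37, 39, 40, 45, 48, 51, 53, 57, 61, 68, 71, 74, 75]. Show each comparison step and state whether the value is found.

Binary search for 32 in [1, 10, 18, 22, 32, 33, 37, 39, 40, 45, 48, 51, 53, 57, 61, 68, 71, 74, 75]:

lo=0, hi=18, mid=9, arr[mid]=45 -> 45 > 32, search left half
lo=0, hi=8, mid=4, arr[mid]=32 -> Found target at index 4!

Binary search finds 32 at index 4 after 2 comparisons. The search repeatedly halves the search space by comparing with the middle element.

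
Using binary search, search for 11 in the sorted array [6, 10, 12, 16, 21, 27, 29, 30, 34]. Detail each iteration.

Binary search for 11 in [6, 10, 12, 16, 21, 27, 29, 30, 34]:

lo=0, hi=8, mid=4, arr[mid]=21 -> 21 > 11, search left half
lo=0, hi=3, mid=1, arr[mid]=10 -> 10 < 11, search right half
lo=2, hi=3, mid=2, arr[mid]=12 -> 12 > 11, search left half
lo=2 > hi=1, target 11 not found

Binary search determines that 11 is not in the array after 3 comparisons. The search space was exhausted without finding the target.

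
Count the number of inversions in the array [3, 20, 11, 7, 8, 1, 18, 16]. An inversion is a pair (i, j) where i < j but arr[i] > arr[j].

Finding inversions in [3, 20, 11, 7, 8, 1, 18, 16]:

(0, 5): arr[0]=3 > arr[5]=1
(1, 2): arr[1]=20 > arr[2]=11
(1, 3): arr[1]=20 > arr[3]=7
(1, 4): arr[1]=20 > arr[4]=8
(1, 5): arr[1]=20 > arr[5]=1
(1, 6): arr[1]=20 > arr[6]=18
(1, 7): arr[1]=20 > arr[7]=16
(2, 3): arr[2]=11 > arr[3]=7
(2, 4): arr[2]=11 > arr[4]=8
(2, 5): arr[2]=11 > arr[5]=1
(3, 5): arr[3]=7 > arr[5]=1
(4, 5): arr[4]=8 > arr[5]=1
(6, 7): arr[6]=18 > arr[7]=16

Total inversions: 13

The array has 13 inversion(s): (0,5), (1,2), (1,3), (1,4), (1,5), (1,6), (1,7), (2,3), (2,4), (2,5), (3,5), (4,5), (6,7). Each pair (i,j) satisfies i < j and arr[i] > arr[j].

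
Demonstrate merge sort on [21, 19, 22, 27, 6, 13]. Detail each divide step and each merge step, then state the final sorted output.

Merge sort trace:

Split: [21, 19, 22, 27, 6, 13] -> [21, 19, 22] and [27, 6, 13]
  Split: [21, 19, 22] -> [21] and [19, 22]
    Split: [19, 22] -> [19] and [22]
    Merge: [19] + [22] -> [19, 22]
  Merge: [21] + [19, 22] -> [19, 21, 22]
  Split: [27, 6, 13] -> [27] and [6, 13]
    Split: [6, 13] -> [6] and [13]
    Merge: [6] + [13] -> [6, 13]
  Merge: [27] + [6, 13] -> [6, 13, 27]
Merge: [19, 21, 22] + [6, 13, 27] -> [6, 13, 19, 21, 22, 27]

Final sorted array: [6, 13, 19, 21, 22, 27]

The merge sort proceeds by recursively splitting the array and merging sorted halves.
After all merges, the sorted array is [6, 13, 19, 21, 22, 27].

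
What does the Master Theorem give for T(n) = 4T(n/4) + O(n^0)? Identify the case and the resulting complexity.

Master Theorem for T(n) = 4T(n/4) + O(n^0):

a = 4, b = 4, c = 0
log_b(a) = log_4(4) = 1.0000

Case 1: c = 0 < log_4(4) = 1.0000
T(n) = O(n^(log_4 4)) = O(n)

For T(n) = 4T(n/4) + O(n^0): log_4(4) = 1.0000. This is Case 1 of the Master Theorem (c < log_b(a), work dominated by leaves), giving O(n).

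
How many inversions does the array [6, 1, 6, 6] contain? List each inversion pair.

Finding inversions in [6, 1, 6, 6]:

(0, 1): arr[0]=6 > arr[1]=1

Total inversions: 1

The array has 1 inversion(s): (0,1). Each pair (i,j) satisfies i < j and arr[i] > arr[j].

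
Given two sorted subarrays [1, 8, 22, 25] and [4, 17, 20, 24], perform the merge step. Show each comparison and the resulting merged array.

Merging process:

Compare 1 vs 4: take 1 from left. Merged: [1]
Compare 8 vs 4: take 4 from right. Merged: [1, 4]
Compare 8 vs 17: take 8 from left. Merged: [1, 4, 8]
Compare 22 vs 17: take 17 from right. Merged: [1, 4, 8, 17]
Compare 22 vs 20: take 20 from right. Merged: [1, 4, 8, 17, 20]
Compare 22 vs 24: take 22 from left. Merged: [1, 4, 8, 17, 20, 22]
Compare 25 vs 24: take 24 from right. Merged: [1, 4, 8, 17, 20, 22, 24]
Append remaining from left: [25]. Merged: [1, 4, 8, 17, 20, 22, 24, 25]

Final merged array: [1, 4, 8, 17, 20, 22, 24, 25]
Total comparisons: 7

The merged array is [1, 4, 8, 17, 20, 22, 24, 25], requiring 7 comparisons. The merge step runs in O(n) time where n is the total number of elements.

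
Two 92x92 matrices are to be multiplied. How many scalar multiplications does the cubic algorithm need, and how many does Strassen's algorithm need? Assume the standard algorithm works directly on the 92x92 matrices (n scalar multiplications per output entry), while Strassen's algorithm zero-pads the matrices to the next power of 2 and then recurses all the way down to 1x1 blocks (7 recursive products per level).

Matrix multiplication for 92x92 matrices:

Strassen's algorithm requires power-of-2 dimensions. Pad 92x92 to 128x128 (next power of 2).

Standard algorithm: 92^3 = 778688 multiplications
Strassen's algorithm: 7^(log2(128)) = 7^7 = 823543 multiplications
Difference: 778688 - 823543 = -44855 (Strassen uses MORE here due to padding overhead — for small or just-over-power-of-2 n, padding can outweigh the per-level savings)

Standard: 778688 multiplications (92^3). Strassen: 823543 multiplications (7^7, after padding to 128x128). Strassen reduces 8 recursive multiplications to 7 at each level.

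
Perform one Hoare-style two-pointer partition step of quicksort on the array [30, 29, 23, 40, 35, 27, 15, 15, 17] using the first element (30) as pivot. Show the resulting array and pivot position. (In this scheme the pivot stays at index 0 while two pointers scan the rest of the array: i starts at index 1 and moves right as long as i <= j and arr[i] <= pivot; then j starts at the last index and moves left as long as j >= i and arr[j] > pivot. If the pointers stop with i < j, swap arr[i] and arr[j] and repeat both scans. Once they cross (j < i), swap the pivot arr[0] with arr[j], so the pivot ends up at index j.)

Hoare-style two-pointer partition with pivot = 30:

Initial array: [30, 29, 23, 40, 35, 27, 15, 15, 17]

Pointers start at i = 1, j = 8.
i stops at index 3 (arr[3]=40 > 30), j stops at index 8 (arr[8]=17 <= 30): swap arr[3] and arr[8], array becomes [30, 29, 23, 17, 35, 27, 15, 15, 40]
i stops at index 4 (arr[4]=35 > 30), j stops at index 7 (arr[7]=15 <= 30): swap arr[4] and arr[7], array becomes [30, 29, 23, 17, 15, 27, 15, 35, 40]
i ends at 7, j ends at 6: the pointers have crossed (j < i), so scanning stops.

Swap pivot arr[0] with arr[6] to place pivot at position 6: [15, 29, 23, 17, 15, 27, 30, 35, 40]
Pivot position: 6

After partitioning with pivot 30, the array becomes [15, 29, 23, 17, 15, 27, 30, 35, 40]. The pivot is placed at index 6. All elements to the left of the pivot are <= 30, and all elements to the right are > 30.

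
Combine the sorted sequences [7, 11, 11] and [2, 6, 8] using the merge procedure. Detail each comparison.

Merging process:

Compare 7 vs 2: take 2 from right. Merged: [2]
Compare 7 vs 6: take 6 from right. Merged: [2, 6]
Compare 7 vs 8: take 7 from left. Merged: [2, 6, 7]
Compare 11 vs 8: take 8 from right. Merged: [2, 6, 7, 8]
Append remaining from left: [11, 11]. Merged: [2, 6, 7, 8, 11, 11]

Final merged array: [2, 6, 7, 8, 11, 11]
Total comparisons: 4

The merged array is [2, 6, 7, 8, 11, 11], requiring 4 comparisons. The merge step runs in O(n) time where n is the total number of elements.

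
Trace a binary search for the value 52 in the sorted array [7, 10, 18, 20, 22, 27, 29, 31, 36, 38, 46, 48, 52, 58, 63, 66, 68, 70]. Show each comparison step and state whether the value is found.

Binary search for 52 in [7, 10, 18, 20, 22, 27, 29, 31, 36, 38, 46, 48, 52, 58, 63, 66, 68, 70]:

lo=0, hi=17, mid=8, arr[mid]=36 -> 36 < 52, search right half
lo=9, hi=17, mid=13, arr[mid]=58 -> 58 > 52, search left half
lo=9, hi=12, mid=10, arr[mid]=46 -> 46 < 52, search right half
lo=11, hi=12, mid=11, arr[mid]=48 -> 48 < 52, search right half
lo=12, hi=12, mid=12, arr[mid]=52 -> Found target at index 12!

Binary search finds 52 at index 12 after 5 comparisons. The search repeatedly halves the search space by comparing with the middle element.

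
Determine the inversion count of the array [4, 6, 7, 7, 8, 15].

Finding inversions in [4, 6, 7, 7, 8, 15]:


Total inversions: 0

The array has 0 inversions. It is already sorted.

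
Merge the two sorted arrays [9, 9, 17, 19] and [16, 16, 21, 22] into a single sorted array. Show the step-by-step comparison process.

Merging process:

Compare 9 vs 16: take 9 from left. Merged: [9]
Compare 9 vs 16: take 9 from left. Merged: [9, 9]
Compare 17 vs 16: take 16 from right. Merged: [9, 9, 16]
Compare 17 vs 16: take 16 from right. Merged: [9, 9, 16, 16]
Compare 17 vs 21: take 17 from left. Merged: [9, 9, 16, 16, 17]
Compare 19 vs 21: take 19 from left. Merged: [9, 9, 16, 16, 17, 19]
Append remaining from right: [21, 22]. Merged: [9, 9, 16, 16, 17, 19, 21, 22]

Final merged array: [9, 9, 16, 16, 17, 19, 21, 22]
Total comparisons: 6

The merged array is [9, 9, 16, 16, 17, 19, 21, 22], requiring 6 comparisons. The merge step runs in O(n) time where n is the total number of elements.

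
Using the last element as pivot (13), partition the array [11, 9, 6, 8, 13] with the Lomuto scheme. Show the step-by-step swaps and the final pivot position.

Lomuto partition with pivot = 13:

Initial array: [11, 9, 6, 8, 13]

arr[0]=11 <= 13: swap with position 0, array becomes [11, 9, 6, 8, 13]
arr[1]=9 <= 13: swap with position 1, array becomes [11, 9, 6, 8, 13]
arr[2]=6 <= 13: swap with position 2, array becomes [11, 9, 6, 8, 13]
arr[3]=8 <= 13: swap with position 3, array becomes [11, 9, 6, 8, 13]

Place pivot at position 4: [11, 9, 6, 8, 13]
Pivot position: 4

After partitioning with pivot 13, the array becomes [11, 9, 6, 8, 13]. The pivot is placed at index 4. All elements to the left of the pivot are <= 13, and all elements to the right are > 13.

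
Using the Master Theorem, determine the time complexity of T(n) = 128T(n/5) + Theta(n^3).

Master Theorem for T(n) = 128T(n/5) + O(n^3):

a = 128, b = 5, c = 3
log_b(a) = log_5(128) = 3.0147

Case 1: c = 3 < log_5(128) = 3.0147
T(n) = O(n^(log_5 128))

For T(n) = 128T(n/5) + O(n^3): log_5(128) = 3.0147. This is Case 1 of the Master Theorem (c < log_b(a), work dominated by leaves), giving O(n^(log_5 128)).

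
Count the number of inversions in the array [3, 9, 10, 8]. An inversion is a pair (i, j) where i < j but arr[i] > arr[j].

Finding inversions in [3, 9, 10, 8]:

(1, 3): arr[1]=9 > arr[3]=8
(2, 3): arr[2]=10 > arr[3]=8

Total inversions: 2

The array has 2 inversion(s): (1,3), (2,3). Each pair (i,j) satisfies i < j and arr[i] > arr[j].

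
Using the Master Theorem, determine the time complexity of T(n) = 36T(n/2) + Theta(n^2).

Master Theorem for T(n) = 36T(n/2) + O(n^2):

a = 36, b = 2, c = 2
log_b(a) = log_2(36) = 5.1699

Case 1: c = 2 < log_2(36) = 5.1699
T(n) = O(n^(log_2 36))

For T(n) = 36T(n/2) + O(n^2): log_2(36) = 5.1699. This is Case 1 of the Master Theorem (c < log_b(a), work dominated by leaves), giving O(n^(log_2 36)).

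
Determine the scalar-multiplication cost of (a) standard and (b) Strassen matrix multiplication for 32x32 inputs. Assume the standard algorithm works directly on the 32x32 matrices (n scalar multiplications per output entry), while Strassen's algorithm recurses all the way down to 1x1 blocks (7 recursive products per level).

Matrix multiplication for 32x32 matrices:

Standard algorithm: 32^3 = 32768 multiplications
Strassen's algorithm: 7^(log2(32)) = 7^5 = 16807 multiplications
Savings: 32768 - 16807 = 15961 multiplications

Standard: 32768 multiplications (32^3). Strassen: 16807 multiplications (7^5). Strassen reduces 8 recursive multiplications to 7 at each level.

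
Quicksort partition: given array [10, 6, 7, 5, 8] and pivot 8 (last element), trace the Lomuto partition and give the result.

Lomuto partition with pivot = 8:

Initial array: [10, 6, 7, 5, 8]

arr[0]=10 > 8: no swap
arr[1]=6 <= 8: swap with position 0, array becomes [6, 10, 7, 5, 8]
arr[2]=7 <= 8: swap with position 1, array becomes [6, 7, 10, 5, 8]
arr[3]=5 <= 8: swap with position 2, array becomes [6, 7, 5, 10, 8]

Place pivot at position 3: [6, 7, 5, 8, 10]
Pivot position: 3

After partitioning with pivot 8, the array becomes [6, 7, 5, 8, 10]. The pivot is placed at index 3. All elements to the left of the pivot are <= 8, and all elements to the right are > 8.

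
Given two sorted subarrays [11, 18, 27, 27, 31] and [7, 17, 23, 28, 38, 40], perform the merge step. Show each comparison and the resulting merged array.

Merging process:

Compare 11 vs 7: take 7 from right. Merged: [7]
Compare 11 vs 17: take 11 from left. Merged: [7, 11]
Compare 18 vs 17: take 17 from right. Merged: [7, 11, 17]
Compare 18 vs 23: take 18 from left. Merged: [7, 11, 17, 18]
Compare 27 vs 23: take 23 from right. Merged: [7, 11, 17, 18, 23]
Compare 27 vs 28: take 27 from left. Merged: [7, 11, 17, 18, 23, 27]
Compare 27 vs 28: take 27 from left. Merged: [7, 11, 17, 18, 23, 27, 27]
Compare 31 vs 28: take 28 from right. Merged: [7, 11, 17, 18, 23, 27, 27, 28]
Compare 31 vs 38: take 31 from left. Merged: [7, 11, 17, 18, 23, 27, 27, 28, 31]
Append remaining from right: [38, 40]. Merged: [7, 11, 17, 18, 23, 27, 27, 28, 31, 38, 40]

Final merged array: [7, 11, 17, 18, 23, 27, 27, 28, 31, 38, 40]
Total comparisons: 9

The merged array is [7, 11, 17, 18, 23, 27, 27, 28, 31, 38, 40], requiring 9 comparisons. The merge step runs in O(n) time where n is the total number of elements.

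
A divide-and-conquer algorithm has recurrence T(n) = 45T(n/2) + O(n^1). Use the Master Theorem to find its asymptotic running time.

Master Theorem for T(n) = 45T(n/2) + O(n^1):

a = 45, b = 2, c = 1
log_b(a) = log_2(45) = 5.4919

Case 1: c = 1 < log_2(45) = 5.4919
T(n) = O(n^(log_2 45))

For T(n) = 45T(n/2) + O(n^1): log_2(45) = 5.4919. This is Case 1 of the Master Theorem (c < log_b(a), work dominated by leaves), giving O(n^(log_2 45)).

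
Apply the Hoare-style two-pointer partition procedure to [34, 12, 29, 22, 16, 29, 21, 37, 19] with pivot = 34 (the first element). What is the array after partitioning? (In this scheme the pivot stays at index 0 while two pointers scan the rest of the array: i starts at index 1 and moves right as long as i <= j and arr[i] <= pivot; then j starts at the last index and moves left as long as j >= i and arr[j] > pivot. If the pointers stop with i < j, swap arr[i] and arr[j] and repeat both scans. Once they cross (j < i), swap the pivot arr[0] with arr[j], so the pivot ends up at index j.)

Hoare-style two-pointer partition with pivot = 34:

Initial array: [34, 12, 29, 22, 16, 29, 21, 37, 19]

Pointers start at i = 1, j = 8.
i stops at index 7 (arr[7]=37 > 34), j stops at index 8 (arr[8]=19 <= 34): swap arr[7] and arr[8], array becomes [34, 12, 29, 22, 16, 29, 21, 19, 37]
i ends at 8, j ends at 7: the pointers have crossed (j < i), so scanning stops.

Swap pivot arr[0] with arr[7] to place pivot at position 7: [19, 12, 29, 22, 16, 29, 21, 34, 37]
Pivot position: 7

After partitioning with pivot 34, the array becomes [19, 12, 29, 22, 16, 29, 21, 34, 37]. The pivot is placed at index 7. All elements to the left of the pivot are <= 34, and all elements to the right are > 34.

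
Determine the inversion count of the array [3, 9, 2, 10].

Finding inversions in [3, 9, 2, 10]:

(0, 2): arr[0]=3 > arr[2]=2
(1, 2): arr[1]=9 > arr[2]=2

Total inversions: 2

The array has 2 inversion(s): (0,2), (1,2). Each pair (i,j) satisfies i < j and arr[i] > arr[j].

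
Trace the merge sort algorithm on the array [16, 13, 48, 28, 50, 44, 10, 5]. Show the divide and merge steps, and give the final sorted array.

Merge sort trace:

Split: [16, 13, 48, 28, 50, 44, 10, 5] -> [16, 13, 48, 28] and [50, 44, 10, 5]
  Split: [16, 13, 48, 28] -> [16, 13] and [48, 28]
    Split: [16, 13] -> [16] and [13]
    Merge: [16] + [13] -> [13, 16]
    Split: [48, 28] -> [48] and [28]
    Merge: [48] + [28] -> [28, 48]
  Merge: [13, 16] + [28, 48] -> [13, 16, 28, 48]
  Split: [50, 44, 10, 5] -> [50, 44] and [10, 5]
    Split: [50, 44] -> [50] and [44]
    Merge: [50] + [44] -> [44, 50]
    Split: [10, 5] -> [10] and [5]
    Merge: [10] + [5] -> [5, 10]
  Merge: [44, 50] + [5, 10] -> [5, 10, 44, 50]
Merge: [13, 16, 28, 48] + [5, 10, 44, 50] -> [5, 10, 13, 16, 28, 44, 48, 50]

Final sorted array: [5, 10, 13, 16, 28, 44, 48, 50]

The merge sort proceeds by recursively splitting the array and merging sorted halves.
After all merges, the sorted array is [5, 10, 13, 16, 28, 44, 48, 50].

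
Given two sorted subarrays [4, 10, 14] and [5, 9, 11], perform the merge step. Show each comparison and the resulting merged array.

Merging process:

Compare 4 vs 5: take 4 from left. Merged: [4]
Compare 10 vs 5: take 5 from right. Merged: [4, 5]
Compare 10 vs 9: take 9 from right. Merged: [4, 5, 9]
Compare 10 vs 11: take 10 from left. Merged: [4, 5, 9, 10]
Compare 14 vs 11: take 11 from right. Merged: [4, 5, 9, 10, 11]
Append remaining from left: [14]. Merged: [4, 5, 9, 10, 11, 14]

Final merged array: [4, 5, 9, 10, 11, 14]
Total comparisons: 5

The merged array is [4, 5, 9, 10, 11, 14], requiring 5 comparisons. The merge step runs in O(n) time where n is the total number of elements.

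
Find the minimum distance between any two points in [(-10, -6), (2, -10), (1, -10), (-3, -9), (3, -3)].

Computing all pairwise distances among 5 points:

d((-10, -6), (2, -10)) = 12.6491
d((-10, -6), (1, -10)) = 11.7047
d((-10, -6), (-3, -9)) = 7.6158
d((-10, -6), (3, -3)) = 13.3417
d((2, -10), (1, -10)) = 1.0 <-- minimum
d((2, -10), (-3, -9)) = 5.099
d((2, -10), (3, -3)) = 7.0711
d((1, -10), (-3, -9)) = 4.1231
d((1, -10), (3, -3)) = 7.2801
d((-3, -9), (3, -3)) = 8.4853

Closest pair: (2, -10) and (1, -10) with distance 1.0

The closest pair is (2, -10) and (1, -10) with Euclidean distance 1.0. For 5 points, brute-force pairwise comparison is shown above. For large n, the divide-and-conquer algorithm (sort by x, recurse on halves, check the dividing strip) achieves O(n log n).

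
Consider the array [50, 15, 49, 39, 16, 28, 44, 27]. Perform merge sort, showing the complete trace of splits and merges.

Merge sort trace:

Split: [50, 15, 49, 39, 16, 28, 44, 27] -> [50, 15, 49, 39] and [16, 28, 44, 27]
  Split: [50, 15, 49, 39] -> [50, 15] and [49, 39]
    Split: [50, 15] -> [50] and [15]
    Merge: [50] + [15] -> [15, 50]
    Split: [49, 39] -> [49] and [39]
    Merge: [49] + [39] -> [39, 49]
  Merge: [15, 50] + [39, 49] -> [15, 39, 49, 50]
  Split: [16, 28, 44, 27] -> [16, 28] and [44, 27]
    Split: [16, 28] -> [16] and [28]
    Merge: [16] + [28] -> [16, 28]
    Split: [44, 27] -> [44] and [27]
    Merge: [44] + [27] -> [27, 44]
  Merge: [16, 28] + [27, 44] -> [16, 27, 28, 44]
Merge: [15, 39, 49, 50] + [16, 27, 28, 44] -> [15, 16, 27, 28, 39, 44, 49, 50]

Final sorted array: [15, 16, 27, 28, 39, 44, 49, 50]

The merge sort proceeds by recursively splitting the array and merging sorted halves.
After all merges, the sorted array is [15, 16, 27, 28, 39, 44, 49, 50].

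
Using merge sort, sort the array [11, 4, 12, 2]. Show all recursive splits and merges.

Merge sort trace:

Split: [11, 4, 12, 2] -> [11, 4] and [12, 2]
  Split: [11, 4] -> [11] and [4]
  Merge: [11] + [4] -> [4, 11]
  Split: [12, 2] -> [12] and [2]
  Merge: [12] + [2] -> [2, 12]
Merge: [4, 11] + [2, 12] -> [2, 4, 11, 12]

Final sorted array: [2, 4, 11, 12]

The merge sort proceeds by recursively splitting the array and merging sorted halves.
After all merges, the sorted array is [2, 4, 11, 12].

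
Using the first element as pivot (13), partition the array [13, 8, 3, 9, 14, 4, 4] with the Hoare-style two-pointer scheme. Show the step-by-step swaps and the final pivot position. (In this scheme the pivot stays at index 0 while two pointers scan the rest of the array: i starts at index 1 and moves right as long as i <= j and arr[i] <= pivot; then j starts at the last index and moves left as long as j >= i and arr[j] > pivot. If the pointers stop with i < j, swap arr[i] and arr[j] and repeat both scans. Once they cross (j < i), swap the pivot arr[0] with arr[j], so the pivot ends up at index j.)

Hoare-style two-pointer partition with pivot = 13:

Initial array: [13, 8, 3, 9, 14, 4, 4]

Pointers start at i = 1, j = 6.
i stops at index 4 (arr[4]=14 > 13), j stops at index 6 (arr[6]=4 <= 13): swap arr[4] and arr[6], array becomes [13, 8, 3, 9, 4, 4, 14]
i ends at 6, j ends at 5: the pointers have crossed (j < i), so scanning stops.

Swap pivot arr[0] with arr[5] to place pivot at position 5: [4, 8, 3, 9, 4, 13, 14]
Pivot position: 5

After partitioning with pivot 13, the array becomes [4, 8, 3, 9, 4, 13, 14]. The pivot is placed at index 5. All elements to the left of the pivot are <= 13, and all elements to the right are > 13.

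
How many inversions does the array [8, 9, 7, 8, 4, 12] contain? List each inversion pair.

Finding inversions in [8, 9, 7, 8, 4, 12]:

(0, 2): arr[0]=8 > arr[2]=7
(0, 4): arr[0]=8 > arr[4]=4
(1, 2): arr[1]=9 > arr[2]=7
(1, 3): arr[1]=9 > arr[3]=8
(1, 4): arr[1]=9 > arr[4]=4
(2, 4): arr[2]=7 > arr[4]=4
(3, 4): arr[3]=8 > arr[4]=4

Total inversions: 7

The array has 7 inversion(s): (0,2), (0,4), (1,2), (1,3), (1,4), (2,4), (3,4). Each pair (i,j) satisfies i < j and arr[i] > arr[j].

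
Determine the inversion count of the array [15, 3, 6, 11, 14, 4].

Finding inversions in [15, 3, 6, 11, 14, 4]:

(0, 1): arr[0]=15 > arr[1]=3
(0, 2): arr[0]=15 > arr[2]=6
(0, 3): arr[0]=15 > arr[3]=11
(0, 4): arr[0]=15 > arr[4]=14
(0, 5): arr[0]=15 > arr[5]=4
(2, 5): arr[2]=6 > arr[5]=4
(3, 5): arr[3]=11 > arr[5]=4
(4, 5): arr[4]=14 > arr[5]=4

Total inversions: 8

The array has 8 inversion(s): (0,1), (0,2), (0,3), (0,4), (0,5), (2,5), (3,5), (4,5). Each pair (i,j) satisfies i < j and arr[i] > arr[j].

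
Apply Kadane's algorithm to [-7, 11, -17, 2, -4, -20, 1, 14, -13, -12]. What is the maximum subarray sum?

Using Kadane's algorithm on [-7, 11, -17, 2, -4, -20, 1, 14, -13, -12]:

Scanning through the array:
Position 1 (value 11): max_ending_here = 11, max_so_far = 11
Position 2 (value -17): max_ending_here = -6, max_so_far = 11
Position 3 (value 2): max_ending_here = 2, max_so_far = 11
Position 4 (value -4): max_ending_here = -2, max_so_far = 11
Position 5 (value -20): max_ending_here = -20, max_so_far = 11
Position 6 (value 1): max_ending_here = 1, max_so_far = 11
Position 7 (value 14): max_ending_here = 15, max_so_far = 15
Position 8 (value -13): max_ending_here = 2, max_so_far = 15
Position 9 (value -12): max_ending_here = -10, max_so_far = 15

Maximum subarray: [1, 14]
Maximum sum: 15

The maximum subarray is [1, 14] with sum 15. This subarray runs from index 6 to index 7.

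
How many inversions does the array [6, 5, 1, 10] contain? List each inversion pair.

Finding inversions in [6, 5, 1, 10]:

(0, 1): arr[0]=6 > arr[1]=5
(0, 2): arr[0]=6 > arr[2]=1
(1, 2): arr[1]=5 > arr[2]=1

Total inversions: 3

The array has 3 inversion(s): (0,1), (0,2), (1,2). Each pair (i,j) satisfies i < j and arr[i] > arr[j].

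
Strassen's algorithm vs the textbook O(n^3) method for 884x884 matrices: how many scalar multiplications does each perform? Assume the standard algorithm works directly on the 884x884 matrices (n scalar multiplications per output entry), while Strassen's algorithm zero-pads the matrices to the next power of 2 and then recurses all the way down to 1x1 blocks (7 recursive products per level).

Matrix multiplication for 884x884 matrices:

Strassen's algorithm requires power-of-2 dimensions. Pad 884x884 to 1024x1024 (next power of 2).

Standard algorithm: 884^3 = 690807104 multiplications
Strassen's algorithm: 7^(log2(1024)) = 7^10 = 282475249 multiplications
Savings: 690807104 - 282475249 = 408331855 multiplications

Standard: 690807104 multiplications (884^3). Strassen: 282475249 multiplications (7^10, after padding to 1024x1024). Strassen reduces 8 recursive multiplications to 7 at each level.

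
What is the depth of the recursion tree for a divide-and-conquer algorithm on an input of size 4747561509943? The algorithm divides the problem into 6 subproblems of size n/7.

For divide and conquer with division factor 7:

Problem sizes at each level:
Level 0: 4747561509943
Level 1: 678223072849
Level 2: 96889010407
Level 3: 13841287201
Level 4: 1977326743
Level 5: 282475249
Level 6: 40353607
Level 7: 5764801
Level 8: 823543
Level 9: 117649
Level 10: 16807
Level 11: 2401
Level 12: 343
Level 13: 49
Level 14: 7
Level 15: 1

The root is level 0 and the size-1 base case is level 15 (the tree spans levels 0 through 15, i.e. 16 levels counting the root), so the depth is the number of divisions: log_7(4747561509943) = 15

The recursion tree depth is log_7(4747561509943) = 15. At each level, the problem size is divided by 7, so it takes 15 divisions to reduce to a base case of size 1. The algorithm makes 6 recursive calls at each level.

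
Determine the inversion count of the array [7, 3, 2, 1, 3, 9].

Finding inversions in [7, 3, 2, 1, 3, 9]:

(0, 1): arr[0]=7 > arr[1]=3
(0, 2): arr[0]=7 > arr[2]=2
(0, 3): arr[0]=7 > arr[3]=1
(0, 4): arr[0]=7 > arr[4]=3
(1, 2): arr[1]=3 > arr[2]=2
(1, 3): arr[1]=3 > arr[3]=1
(2, 3): arr[2]=2 > arr[3]=1

Total inversions: 7

The array has 7 inversion(s): (0,1), (0,2), (0,3), (0,4), (1,2), (1,3), (2,3). Each pair (i,j) satisfies i < j and arr[i] > arr[j].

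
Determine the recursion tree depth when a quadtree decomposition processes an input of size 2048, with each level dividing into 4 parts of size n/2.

For divide and conquer with division factor 2:

Problem sizes at each level:
Level 0: 2048
Level 1: 1024
Level 2: 512
Level 3: 256
Level 4: 128
Level 5: 64
Level 6: 32
Level 7: 16
Level 8: 8
Level 9: 4
Level 10: 2
Level 11: 1

The root is level 0 and the size-1 base case is level 11 (the tree spans levels 0 through 11, i.e. 12 levels counting the root), so the depth is the number of divisions: log_2(2048) = 11

The recursion tree depth is log_2(2048) = 11. At each level, the problem size is divided by 2, so it takes 11 divisions to reduce to a base case of size 1. The algorithm makes 4 recursive calls at each level.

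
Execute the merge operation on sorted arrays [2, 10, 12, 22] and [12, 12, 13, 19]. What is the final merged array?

Merging process:

Compare 2 vs 12: take 2 from left. Merged: [2]
Compare 10 vs 12: take 10 from left. Merged: [2, 10]
Compare 12 vs 12: take 12 from left. Merged: [2, 10, 12]
Compare 22 vs 12: take 12 from right. Merged: [2, 10, 12, 12]
Compare 22 vs 12: take 12 from right. Merged: [2, 10, 12, 12, 12]
Compare 22 vs 13: take 13 from right. Merged: [2, 10, 12, 12, 12, 13]
Compare 22 vs 19: take 19 from right. Merged: [2, 10, 12, 12, 12, 13, 19]
Append remaining from left: [22]. Merged: [2, 10, 12, 12, 12, 13, 19, 22]

Final merged array: [2, 10, 12, 12, 12, 13, 19, 22]
Total comparisons: 7

The merged array is [2, 10, 12, 12, 12, 13, 19, 22], requiring 7 comparisons. The merge step runs in O(n) time where n is the total number of elements.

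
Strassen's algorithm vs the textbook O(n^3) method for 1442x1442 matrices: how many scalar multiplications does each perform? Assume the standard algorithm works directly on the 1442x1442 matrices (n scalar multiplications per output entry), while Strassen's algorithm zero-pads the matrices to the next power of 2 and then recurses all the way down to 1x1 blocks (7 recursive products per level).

Matrix multiplication for 1442x1442 matrices:

Strassen's algorithm requires power-of-2 dimensions. Pad 1442x1442 to 2048x2048 (next power of 2).

Standard algorithm: 1442^3 = 2998442888 multiplications
Strassen's algorithm: 7^(log2(2048)) = 7^11 = 1977326743 multiplications
Savings: 2998442888 - 1977326743 = 1021116145 multiplications

Standard: 2998442888 multiplications (1442^3). Strassen: 1977326743 multiplications (7^11, after padding to 2048x2048). Strassen reduces 8 recursive multiplications to 7 at each level.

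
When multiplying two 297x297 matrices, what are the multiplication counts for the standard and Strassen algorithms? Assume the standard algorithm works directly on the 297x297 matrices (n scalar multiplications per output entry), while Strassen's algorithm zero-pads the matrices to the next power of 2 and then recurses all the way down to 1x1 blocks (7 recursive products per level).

Matrix multiplication for 297x297 matrices:

Strassen's algorithm requires power-of-2 dimensions. Pad 297x297 to 512x512 (next power of 2).

Standard algorithm: 297^3 = 26198073 multiplications
Strassen's algorithm: 7^(log2(512)) = 7^9 = 40353607 multiplications
Difference: 26198073 - 40353607 = -14155534 (Strassen uses MORE here due to padding overhead — for small or just-over-power-of-2 n, padding can outweigh the per-level savings)

Standard: 26198073 multiplications (297^3). Strassen: 40353607 multiplications (7^9, after padding to 512x512). Strassen reduces 8 recursive multiplications to 7 at each level.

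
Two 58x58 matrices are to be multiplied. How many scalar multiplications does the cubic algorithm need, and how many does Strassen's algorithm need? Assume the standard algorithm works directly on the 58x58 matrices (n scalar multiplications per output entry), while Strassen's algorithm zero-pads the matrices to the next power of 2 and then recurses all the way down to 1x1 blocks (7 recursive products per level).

Matrix multiplication for 58x58 matrices:

Strassen's algorithm requires power-of-2 dimensions. Pad 58x58 to 64x64 (next power of 2).

Standard algorithm: 58^3 = 195112 multiplications
Strassen's algorithm: 7^(log2(64)) = 7^6 = 117649 multiplications
Savings: 195112 - 117649 = 77463 multiplications

Standard: 195112 multiplications (58^3). Strassen: 117649 multiplications (7^6, after padding to 64x64). Strassen reduces 8 recursive multiplications to 7 at each level.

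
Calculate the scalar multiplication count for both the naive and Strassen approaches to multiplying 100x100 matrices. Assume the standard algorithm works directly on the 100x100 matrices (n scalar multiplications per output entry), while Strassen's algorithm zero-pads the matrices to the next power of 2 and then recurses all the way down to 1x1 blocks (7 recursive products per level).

Matrix multiplication for 100x100 matrices:

Strassen's algorithm requires power-of-2 dimensions. Pad 100x100 to 128x128 (next power of 2).

Standard algorithm: 100^3 = 1000000 multiplications
Strassen's algorithm: 7^(log2(128)) = 7^7 = 823543 multiplications
Savings: 1000000 - 823543 = 176457 multiplications

Standard: 1000000 multiplications (100^3). Strassen: 823543 multiplications (7^7, after padding to 128x128). Strassen reduces 8 recursive multiplications to 7 at each level.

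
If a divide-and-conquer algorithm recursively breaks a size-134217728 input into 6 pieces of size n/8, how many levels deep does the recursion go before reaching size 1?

For divide and conquer with division factor 8:

Problem sizes at each level:
Level 0: 134217728
Level 1: 16777216
Level 2: 2097152
Level 3: 262144
Level 4: 32768
Level 5: 4096
Level 6: 512
Level 7: 64
Level 8: 8
Level 9: 1

The root is level 0 and the size-1 base case is level 9 (the tree spans levels 0 through 9, i.e. 10 levels counting the root), so the depth is the number of divisions: log_8(134217728) = 9

The recursion tree depth is log_8(134217728) = 9. At each level, the problem size is divided by 8, so it takes 9 divisions to reduce to a base case of size 1. The algorithm makes 6 recursive calls at each level.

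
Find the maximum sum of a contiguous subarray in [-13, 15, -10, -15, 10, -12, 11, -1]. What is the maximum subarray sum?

Using Kadane's algorithm on [-13, 15, -10, -15, 10, -12, 11, -1]:

Scanning through the array:
Position 1 (value 15): max_ending_here = 15, max_so_far = 15
Position 2 (value -10): max_ending_here = 5, max_so_far = 15
Position 3 (value -15): max_ending_here = -10, max_so_far = 15
Position 4 (value 10): max_ending_here = 10, max_so_far = 15
Position 5 (value -12): max_ending_here = -2, max_so_far = 15
Position 6 (value 11): max_ending_here = 11, max_so_far = 15
Position 7 (value -1): max_ending_here = 10, max_so_far = 15

Maximum subarray: [15]
Maximum sum: 15

The maximum subarray is [15] with sum 15. This subarray runs from index 1 to index 1.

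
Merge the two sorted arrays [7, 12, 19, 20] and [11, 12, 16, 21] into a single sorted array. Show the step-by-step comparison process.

Merging process:

Compare 7 vs 11: take 7 from left. Merged: [7]
Compare 12 vs 11: take 11 from right. Merged: [7, 11]
Compare 12 vs 12: take 12 from left. Merged: [7, 11, 12]
Compare 19 vs 12: take 12 from right. Merged: [7, 11, 12, 12]
Compare 19 vs 16: take 16 from right. Merged: [7, 11, 12, 12, 16]
Compare 19 vs 21: take 19 from left. Merged: [7, 11, 12, 12, 16, 19]
Compare 20 vs 21: take 20 from left. Merged: [7, 11, 12, 12, 16, 19, 20]
Append remaining from right: [21]. Merged: [7, 11, 12, 12, 16, 19, 20, 21]

Final merged array: [7, 11, 12, 12, 16, 19, 20, 21]
Total comparisons: 7

The merged array is [7, 11, 12, 12, 16, 19, 20, 21], requiring 7 comparisons. The merge step runs in O(n) time where n is the total number of elements.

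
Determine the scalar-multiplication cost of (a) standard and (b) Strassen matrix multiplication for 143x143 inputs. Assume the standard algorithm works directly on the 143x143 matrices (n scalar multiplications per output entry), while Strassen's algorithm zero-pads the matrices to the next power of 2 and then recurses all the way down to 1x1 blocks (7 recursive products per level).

Matrix multiplication for 143x143 matrices:

Strassen's algorithm requires power-of-2 dimensions. Pad 143x143 to 256x256 (next power of 2).

Standard algorithm: 143^3 = 2924207 multiplications
Strassen's algorithm: 7^(log2(256)) = 7^8 = 5764801 multiplications
Difference: 2924207 - 5764801 = -2840594 (Strassen uses MORE here due to padding overhead — for small or just-over-power-of-2 n, padding can outweigh the per-level savings)

Standard: 2924207 multiplications (143^3). Strassen: 5764801 multiplications (7^8, after padding to 256x256). Strassen reduces 8 recursive multiplications to 7 at each level.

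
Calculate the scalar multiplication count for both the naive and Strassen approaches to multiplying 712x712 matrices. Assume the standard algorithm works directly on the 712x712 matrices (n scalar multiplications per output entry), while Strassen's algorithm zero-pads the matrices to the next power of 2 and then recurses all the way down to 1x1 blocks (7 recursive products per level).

Matrix multiplication for 712x712 matrices:

Strassen's algorithm requires power-of-2 dimensions. Pad 712x712 to 1024x1024 (next power of 2).

Standard algorithm: 712^3 = 360944128 multiplications
Strassen's algorithm: 7^(log2(1024)) = 7^10 = 282475249 multiplications
Savings: 360944128 - 282475249 = 78468879 multiplications

Standard: 360944128 multiplications (712^3). Strassen: 282475249 multiplications (7^10, after padding to 1024x1024). Strassen reduces 8 recursive multiplications to 7 at each level.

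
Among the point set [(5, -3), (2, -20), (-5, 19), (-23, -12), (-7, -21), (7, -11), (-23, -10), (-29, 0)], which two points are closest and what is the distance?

Computing all pairwise distances among 8 points:

d((5, -3), (2, -20)) = 17.2627
d((5, -3), (-5, 19)) = 24.1661
d((5, -3), (-23, -12)) = 29.4109
d((5, -3), (-7, -21)) = 21.6333
d((5, -3), (7, -11)) = 8.2462
d((5, -3), (-23, -10)) = 28.8617
d((5, -3), (-29, 0)) = 34.1321
d((2, -20), (-5, 19)) = 39.6232
d((2, -20), (-23, -12)) = 26.2488
d((2, -20), (-7, -21)) = 9.0554
d((2, -20), (7, -11)) = 10.2956
d((2, -20), (-23, -10)) = 26.9258
d((2, -20), (-29, 0)) = 36.8917
d((-5, 19), (-23, -12)) = 35.8469
d((-5, 19), (-7, -21)) = 40.05
d((-5, 19), (7, -11)) = 32.311
d((-5, 19), (-23, -10)) = 34.1321
d((-5, 19), (-29, 0)) = 30.6105
d((-23, -12), (-7, -21)) = 18.3576
d((-23, -12), (7, -11)) = 30.0167
d((-23, -12), (-23, -10)) = 2.0 <-- minimum
d((-23, -12), (-29, 0)) = 13.4164
d((-7, -21), (7, -11)) = 17.2047
d((-7, -21), (-23, -10)) = 19.4165
d((-7, -21), (-29, 0)) = 30.4138
d((7, -11), (-23, -10)) = 30.0167
d((7, -11), (-29, 0)) = 37.6431
d((-23, -10), (-29, 0)) = 11.6619

Closest pair: (-23, -12) and (-23, -10) with distance 2.0

The closest pair is (-23, -12) and (-23, -10) with Euclidean distance 2.0. For 8 points, brute-force pairwise comparison is shown above. For large n, the divide-and-conquer algorithm (sort by x, recurse on halves, check the dividing strip) achieves O(n log n).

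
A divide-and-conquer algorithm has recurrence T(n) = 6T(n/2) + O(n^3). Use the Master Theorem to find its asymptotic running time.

Master Theorem for T(n) = 6T(n/2) + O(n^3):

a = 6, b = 2, c = 3
log_b(a) = log_2(6) = 2.5850

Case 3: c = 3 > log_2(6) = 2.5850
T(n) = O(n^3) = O(n^3)

For T(n) = 6T(n/2) + O(n^3): log_2(6) = 2.5850. This is Case 3 of the Master Theorem (c > log_b(a), work dominated by root), giving O(n^3).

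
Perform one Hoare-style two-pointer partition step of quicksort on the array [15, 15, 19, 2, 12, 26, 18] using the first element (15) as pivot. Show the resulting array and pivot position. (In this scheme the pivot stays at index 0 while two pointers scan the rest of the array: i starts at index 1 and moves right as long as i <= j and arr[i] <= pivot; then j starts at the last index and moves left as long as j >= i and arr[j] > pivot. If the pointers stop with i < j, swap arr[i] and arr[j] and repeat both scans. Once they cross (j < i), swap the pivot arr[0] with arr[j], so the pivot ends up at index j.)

Hoare-style two-pointer partition with pivot = 15:

Initial array: [15, 15, 19, 2, 12, 26, 18]

Pointers start at i = 1, j = 6.
i stops at index 2 (arr[2]=19 > 15), j stops at index 4 (arr[4]=12 <= 15): swap arr[2] and arr[4], array becomes [15, 15, 12, 2, 19, 26, 18]
i ends at 4, j ends at 3: the pointers have crossed (j < i), so scanning stops.

Swap pivot arr[0] with arr[3] to place pivot at position 3: [2, 15, 12, 15, 19, 26, 18]
Pivot position: 3

After partitioning with pivot 15, the array becomes [2, 15, 12, 15, 19, 26, 18]. The pivot is placed at index 3. All elements to the left of the pivot are <= 15, and all elements to the right are > 15.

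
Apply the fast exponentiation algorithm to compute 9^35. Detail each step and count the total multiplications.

Computing 9^35 by squaring (build up from 9^1; each line after the first costs one multiplication):

9^1 = 9
9^2 = (9^1)^2 = 9^2 = 81
9^4 = (9^2)^2 = 81^2 = 6561
9^8 = (9^4)^2 = 6561^2 = 43046721
9^16 = (9^8)^2 = 43046721^2 = 1853020188851841
9^17 = 9 * 9^16 = 9 * 1853020188851841 = 16677181699666569
9^34 = (9^17)^2 = 16677181699666569^2 = 278128389443693511257285776231761
9^35 = 9 * 9^34 = 9 * 278128389443693511257285776231761 = 2503155504993241601315571986085849

Result: 2503155504993241601315571986085849
Multiplications needed: 7 (7 lines after 9^1)

9^35 = 2503155504993241601315571986085849. Using exponentiation by squaring, this requires 7 multiplications. The key idea: if the exponent is even, square the half-power; if odd, multiply by the base once.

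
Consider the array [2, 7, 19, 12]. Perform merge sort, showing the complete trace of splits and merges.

Merge sort trace:

Split: [2, 7, 19, 12] -> [2, 7] and [19, 12]
  Split: [2, 7] -> [2] and [7]
  Merge: [2] + [7] -> [2, 7]
  Split: [19, 12] -> [19] and [12]
  Merge: [19] + [12] -> [12, 19]
Merge: [2, 7] + [12, 19] -> [2, 7, 12, 19]

Final sorted array: [2, 7, 12, 19]

The merge sort proceeds by recursively splitting the array and merging sorted halves.
After all merges, the sorted array is [2, 7, 12, 19].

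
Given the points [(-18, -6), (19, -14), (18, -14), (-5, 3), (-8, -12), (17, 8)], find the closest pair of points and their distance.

Computing all pairwise distances among 6 points:

d((-18, -6), (19, -14)) = 37.855
d((-18, -6), (18, -14)) = 36.8782
d((-18, -6), (-5, 3)) = 15.8114
d((-18, -6), (-8, -12)) = 11.6619
d((-18, -6), (17, 8)) = 37.6962
d((19, -14), (18, -14)) = 1.0 <-- minimum
d((19, -14), (-5, 3)) = 29.4109
d((19, -14), (-8, -12)) = 27.074
d((19, -14), (17, 8)) = 22.0907
d((18, -14), (-5, 3)) = 28.6007
d((18, -14), (-8, -12)) = 26.0768
d((18, -14), (17, 8)) = 22.0227
d((-5, 3), (-8, -12)) = 15.2971
d((-5, 3), (17, 8)) = 22.561
d((-8, -12), (17, 8)) = 32.0156

Closest pair: (19, -14) and (18, -14) with distance 1.0

The closest pair is (19, -14) and (18, -14) with Euclidean distance 1.0. For 6 points, brute-force pairwise comparison is shown above. For large n, the divide-and-conquer algorithm (sort by x, recurse on halves, check the dividing strip) achieves O(n log n).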